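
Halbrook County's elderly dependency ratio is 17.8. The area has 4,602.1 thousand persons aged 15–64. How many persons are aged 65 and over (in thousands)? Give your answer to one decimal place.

Old-age dependency ratio = elderly / working-age × 100
17.8 = E / 4,602.1 × 100
⇒ 819.2

Aged 65 and over: 819.2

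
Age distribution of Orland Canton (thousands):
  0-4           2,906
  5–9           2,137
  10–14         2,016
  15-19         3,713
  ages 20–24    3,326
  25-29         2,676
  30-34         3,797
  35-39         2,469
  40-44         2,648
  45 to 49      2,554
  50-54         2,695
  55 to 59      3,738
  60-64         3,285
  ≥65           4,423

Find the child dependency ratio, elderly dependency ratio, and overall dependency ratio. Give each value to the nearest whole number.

Youth dependency ratio: 23
Old-age dependency ratio: 14
Total dependency ratio: 37

0–14: 2,906 + 2,137 + 2,016 = 7,059
15–64: 3,713 + 3,326 + 2,676 + 3,797 + 2,469 + 2,648 + 2,554 + 2,695 + 3,738 + 3,285 = 30,901
65+: 4,423
Youth dependency ratio = 7,059 / 30,901 × 100 = 23
Old-age dependency ratio = 4,423 / 30,901 × 100 = 14
Total dependency ratio = (7,059 + 4,423) / 30,901 × 100 = 11,482 / 30,901 × 100 = 37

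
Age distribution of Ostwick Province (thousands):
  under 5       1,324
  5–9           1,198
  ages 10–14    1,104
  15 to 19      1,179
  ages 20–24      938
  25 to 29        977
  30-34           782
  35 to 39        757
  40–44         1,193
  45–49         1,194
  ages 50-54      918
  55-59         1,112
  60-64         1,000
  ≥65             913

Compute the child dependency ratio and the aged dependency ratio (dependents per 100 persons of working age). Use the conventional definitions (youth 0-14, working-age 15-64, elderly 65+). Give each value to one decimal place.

Youth dependency ratio: 36.1
Old-age dependency ratio: 9.1

0–14: 1,324 + 1,198 + 1,104 = 3,626
15–64: 1,179 + 938 + 977 + 782 + 757 + 1,193 + 1,194 + 918 + 1,112 + 1,000 = 10,050
65+: 913
Youth dependency ratio = 3,626 / 10,050 × 100 = 36.1
Old-age dependency ratio = 913 / 10,050 × 100 = 9.1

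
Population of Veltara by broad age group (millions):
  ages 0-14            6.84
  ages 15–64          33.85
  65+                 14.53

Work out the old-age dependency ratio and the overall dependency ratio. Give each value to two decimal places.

Old-age dependency ratio = 14.53 / 33.85 × 100 = 42.92
Total dependency ratio = (6.84 + 14.53) / 33.85 × 100 = 21.37 / 33.85 × 100 = 63.13

Old-age dependency ratio: 42.92
Total dependency ratio: 63.13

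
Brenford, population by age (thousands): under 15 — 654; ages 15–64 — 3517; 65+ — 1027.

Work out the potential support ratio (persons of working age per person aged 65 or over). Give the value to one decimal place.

Potential support ratio: 3.4

Potential support ratio = 3517 / 1027 = 3.4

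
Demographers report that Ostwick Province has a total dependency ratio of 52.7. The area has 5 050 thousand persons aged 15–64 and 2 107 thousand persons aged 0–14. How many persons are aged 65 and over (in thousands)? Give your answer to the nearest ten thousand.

Aged 65 and over: 550

Total dependency ratio = (youth + elderly) / working-age × 100
52.7 = (2 107 + E) / 5 050 × 100
⇒ 550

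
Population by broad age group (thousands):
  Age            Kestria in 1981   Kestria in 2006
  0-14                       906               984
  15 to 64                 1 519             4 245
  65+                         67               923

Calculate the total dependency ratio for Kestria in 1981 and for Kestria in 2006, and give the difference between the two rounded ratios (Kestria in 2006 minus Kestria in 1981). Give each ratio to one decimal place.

Kestria in 1981: 64.1
Kestria in 2006: 44.9
Difference: -19.2

Kestria in 1981: (906 + 67) / 1 519 × 100 = 973 / 1 519 × 100 = 64.1
Kestria in 2006: (984 + 923) / 4 245 × 100 = 1 907 / 4 245 × 100 = 44.9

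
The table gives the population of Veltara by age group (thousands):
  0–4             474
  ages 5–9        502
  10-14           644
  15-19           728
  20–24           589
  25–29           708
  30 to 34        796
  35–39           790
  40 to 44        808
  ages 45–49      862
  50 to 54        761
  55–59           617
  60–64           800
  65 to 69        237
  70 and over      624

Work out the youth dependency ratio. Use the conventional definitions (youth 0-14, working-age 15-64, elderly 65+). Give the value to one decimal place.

Youth dependency ratio: 21.7

0–14: 474 + 502 + 644 = 1 620
15–64: 728 + 589 + 708 + 796 + 790 + 808 + 862 + 761 + 617 + 800 = 7 459
65+: 237 + 624 = 861
Youth dependency ratio = 1 620 / 7 459 × 100 = 21.7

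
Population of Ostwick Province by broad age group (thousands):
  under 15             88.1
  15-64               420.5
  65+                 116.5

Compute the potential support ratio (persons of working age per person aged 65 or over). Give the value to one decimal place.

Potential support ratio: 3.6

Potential support ratio = 420.5 / 116.5 = 3.6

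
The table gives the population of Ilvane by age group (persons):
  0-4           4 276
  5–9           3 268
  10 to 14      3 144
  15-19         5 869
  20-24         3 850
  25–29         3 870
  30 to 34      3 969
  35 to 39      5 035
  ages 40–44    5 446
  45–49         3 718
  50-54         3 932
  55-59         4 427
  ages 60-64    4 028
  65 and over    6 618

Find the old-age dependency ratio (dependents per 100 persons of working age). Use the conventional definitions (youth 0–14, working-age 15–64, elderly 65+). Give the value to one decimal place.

0–14: 4 276 + 3 268 + 3 144 = 10 688
15–64: 5 869 + 3 850 + 3 870 + 3 969 + 5 035 + 5 446 + 3 718 + 3 932 + 4 427 + 4 028 = 44 144
65+: 6 618
Old-age dependency ratio = 6 618 / 44 144 × 100 = 15.0

Old-age dependency ratio: 15.0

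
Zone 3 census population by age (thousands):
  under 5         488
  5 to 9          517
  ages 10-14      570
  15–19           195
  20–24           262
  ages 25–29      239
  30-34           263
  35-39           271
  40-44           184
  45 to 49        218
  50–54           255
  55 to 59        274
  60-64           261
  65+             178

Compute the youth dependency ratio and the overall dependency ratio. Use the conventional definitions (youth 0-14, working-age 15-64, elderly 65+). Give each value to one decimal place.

0–14: 488 + 517 + 570 = 1 575
15–64: 195 + 262 + 239 + 263 + 271 + 184 + 218 + 255 + 274 + 261 = 2 422
65+: 178
Youth dependency ratio = 1 575 / 2 422 × 100 = 65.0
Total dependency ratio = (1 575 + 178) / 2 422 × 100 = 1 753 / 2 422 × 100 = 72.4

Youth dependency ratio: 65.0
Total dependency ratio: 72.4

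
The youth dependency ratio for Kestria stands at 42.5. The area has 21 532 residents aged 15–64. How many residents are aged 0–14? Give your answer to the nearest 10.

Youth dependency ratio = youth / working-age × 100
42.5 = Y / 21 532 × 100
⇒ 9 150

Aged 0–14: 9 150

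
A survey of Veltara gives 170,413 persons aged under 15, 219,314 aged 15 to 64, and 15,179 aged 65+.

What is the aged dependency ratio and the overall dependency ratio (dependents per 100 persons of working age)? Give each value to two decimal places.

Old-age dependency ratio: 6.92
Total dependency ratio: 84.62

Old-age dependency ratio = 15,179 / 219,314 × 100 = 6.92
Total dependency ratio = (170,413 + 15,179) / 219,314 × 100 = 185,592 / 219,314 × 100 = 84.62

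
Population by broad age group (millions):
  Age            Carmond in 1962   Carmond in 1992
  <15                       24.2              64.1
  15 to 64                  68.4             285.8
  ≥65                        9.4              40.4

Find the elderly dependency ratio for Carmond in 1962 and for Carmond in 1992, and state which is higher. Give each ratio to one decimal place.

Carmond in 1962: 9.4 / 68.4 × 100 = 13.7
Carmond in 1992: 40.4 / 285.8 × 100 = 14.1

Carmond in 1962: 13.7
Carmond in 1992: 14.1
Higher: Carmond in 1992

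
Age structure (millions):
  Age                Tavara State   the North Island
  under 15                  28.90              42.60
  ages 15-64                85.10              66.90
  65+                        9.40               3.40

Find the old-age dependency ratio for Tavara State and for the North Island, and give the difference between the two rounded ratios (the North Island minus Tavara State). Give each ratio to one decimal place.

Tavara State: 9.40 / 85.10 × 100 = 11.0
the North Island: 3.40 / 66.90 × 100 = 5.1

Tavara State: 11.0
the North Island: 5.1
Difference: -5.9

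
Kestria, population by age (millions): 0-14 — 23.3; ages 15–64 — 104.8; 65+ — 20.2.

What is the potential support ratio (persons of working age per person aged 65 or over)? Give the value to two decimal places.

Potential support ratio = 104.8 / 20.2 = 5.19

Potential support ratio: 5.19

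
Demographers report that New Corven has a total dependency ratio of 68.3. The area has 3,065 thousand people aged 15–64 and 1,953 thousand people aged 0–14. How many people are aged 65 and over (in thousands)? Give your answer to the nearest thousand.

Aged 65 and over: 140

Total dependency ratio = (youth + elderly) / working-age × 100
68.3 = (1,953 + E) / 3,065 × 100
⇒ 140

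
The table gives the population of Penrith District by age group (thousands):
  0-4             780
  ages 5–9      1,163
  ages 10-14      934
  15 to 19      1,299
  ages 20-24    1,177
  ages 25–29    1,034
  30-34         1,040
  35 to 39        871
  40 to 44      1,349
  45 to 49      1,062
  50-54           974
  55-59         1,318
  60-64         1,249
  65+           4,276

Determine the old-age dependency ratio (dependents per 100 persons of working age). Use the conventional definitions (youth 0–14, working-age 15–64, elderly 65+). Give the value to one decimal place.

0–14: 780 + 1,163 + 934 = 2,877
15–64: 1,299 + 1,177 + 1,034 + 1,040 + 871 + 1,349 + 1,062 + 974 + 1,318 + 1,249 = 11,373
65+: 4,276
Old-age dependency ratio = 4,276 / 11,373 × 100 = 37.6

Old-age dependency ratio: 37.6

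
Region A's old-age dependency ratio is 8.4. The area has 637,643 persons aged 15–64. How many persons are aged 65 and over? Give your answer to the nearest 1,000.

Old-age dependency ratio = elderly / working-age × 100
8.4 = E / 637,643 × 100
⇒ 54,000

Aged 65 and over: 54,000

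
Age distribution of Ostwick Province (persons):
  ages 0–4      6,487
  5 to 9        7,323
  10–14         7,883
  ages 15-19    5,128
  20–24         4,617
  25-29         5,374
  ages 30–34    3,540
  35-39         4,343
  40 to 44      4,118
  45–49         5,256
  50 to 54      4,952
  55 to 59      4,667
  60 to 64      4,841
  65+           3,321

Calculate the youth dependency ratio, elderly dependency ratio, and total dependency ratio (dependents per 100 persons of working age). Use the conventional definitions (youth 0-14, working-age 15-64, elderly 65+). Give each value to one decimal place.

0–14: 6,487 + 7,323 + 7,883 = 21,693
15–64: 5,128 + 4,617 + 5,374 + 3,540 + 4,343 + 4,118 + 5,256 + 4,952 + 4,667 + 4,841 = 46,836
65+: 3,321
Youth dependency ratio = 21,693 / 46,836 × 100 = 46.3
Old-age dependency ratio = 3,321 / 46,836 × 100 = 7.1
Total dependency ratio = (21,693 + 3,321) / 46,836 × 100 = 25,014 / 46,836 × 100 = 53.4

Youth dependency ratio: 46.3
Old-age dependency ratio: 7.1
Total dependency ratio: 53.4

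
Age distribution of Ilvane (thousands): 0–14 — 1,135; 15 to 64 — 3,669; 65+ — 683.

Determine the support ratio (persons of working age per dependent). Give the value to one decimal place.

Support ratio: 2.0

Support ratio = 3,669 / (1,135 + 683) = 3,669 / 1,818 = 2.0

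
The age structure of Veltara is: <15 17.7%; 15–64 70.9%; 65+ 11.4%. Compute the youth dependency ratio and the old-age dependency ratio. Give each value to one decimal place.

Youth dependency ratio: 25.0
Old-age dependency ratio: 16.1

Youth dependency ratio = 17.7 / 70.9 × 100 = 25.0
Old-age dependency ratio = 11.4 / 70.9 × 100 = 16.1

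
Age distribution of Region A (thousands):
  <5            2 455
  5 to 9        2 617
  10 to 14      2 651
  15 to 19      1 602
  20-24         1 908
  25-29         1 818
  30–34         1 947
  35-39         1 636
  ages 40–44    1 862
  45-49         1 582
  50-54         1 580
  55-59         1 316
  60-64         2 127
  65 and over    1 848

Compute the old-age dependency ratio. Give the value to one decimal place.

Old-age dependency ratio: 10.6

0–14: 2 455 + 2 617 + 2 651 = 7 723
15–64: 1 602 + 1 908 + 1 818 + 1 947 + 1 636 + 1 862 + 1 582 + 1 580 + 1 316 + 2 127 = 17 378
65+: 1 848
Old-age dependency ratio = 1 848 / 17 378 × 100 = 10.6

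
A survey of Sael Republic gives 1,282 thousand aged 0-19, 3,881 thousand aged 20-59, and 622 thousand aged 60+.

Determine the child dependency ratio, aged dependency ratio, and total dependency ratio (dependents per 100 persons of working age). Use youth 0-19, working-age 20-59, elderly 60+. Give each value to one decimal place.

Youth dependency ratio: 33.0
Old-age dependency ratio: 16.0
Total dependency ratio: 49.1

Youth dependency ratio = 1,282 / 3,881 × 100 = 33.0
Old-age dependency ratio = 622 / 3,881 × 100 = 16.0
Total dependency ratio = (1,282 + 622) / 3,881 × 100 = 1,904 / 3,881 × 100 = 49.1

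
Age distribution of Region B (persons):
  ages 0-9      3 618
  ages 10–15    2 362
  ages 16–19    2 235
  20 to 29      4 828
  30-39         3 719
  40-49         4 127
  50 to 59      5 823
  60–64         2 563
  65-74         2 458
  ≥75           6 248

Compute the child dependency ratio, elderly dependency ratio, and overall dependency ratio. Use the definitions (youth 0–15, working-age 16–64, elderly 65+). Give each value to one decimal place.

0–15: 3 618 + 2 362 = 5 980
16–64: 2 235 + 4 828 + 3 719 + 4 127 + 5 823 + 2 563 = 23 295
65+: 2 458 + 6 248 = 8 706
Youth dependency ratio = 5 980 / 23 295 × 100 = 25.7
Old-age dependency ratio = 8 706 / 23 295 × 100 = 37.4
Total dependency ratio = (5 980 + 8 706) / 23 295 × 100 = 14 686 / 23 295 × 100 = 63.0

Youth dependency ratio: 25.7
Old-age dependency ratio: 37.4
Total dependency ratio: 63.0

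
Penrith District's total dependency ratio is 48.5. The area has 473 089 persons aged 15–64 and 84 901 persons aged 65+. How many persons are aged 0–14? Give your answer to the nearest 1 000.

Aged 0–14: 145 000

Total dependency ratio = (youth + elderly) / working-age × 100
48.5 = (Y + 84 901) / 473 089 × 100
⇒ 145 000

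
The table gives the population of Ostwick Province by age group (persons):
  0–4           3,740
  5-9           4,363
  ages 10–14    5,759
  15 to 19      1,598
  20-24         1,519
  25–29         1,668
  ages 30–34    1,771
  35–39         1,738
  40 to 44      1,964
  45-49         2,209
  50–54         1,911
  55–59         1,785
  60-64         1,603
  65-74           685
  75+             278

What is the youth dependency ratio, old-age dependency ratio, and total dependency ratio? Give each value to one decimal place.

0–14: 3,740 + 4,363 + 5,759 = 13,862
15–64: 1,598 + 1,519 + 1,668 + 1,771 + 1,738 + 1,964 + 2,209 + 1,911 + 1,785 + 1,603 = 17,766
65+: 685 + 278 = 963
Youth dependency ratio = 13,862 / 17,766 × 100 = 78.0
Old-age dependency ratio = 963 / 17,766 × 100 = 5.4
Total dependency ratio = (13,862 + 963) / 17,766 × 100 = 14,825 / 17,766 × 100 = 83.4

Youth dependency ratio: 78.0
Old-age dependency ratio: 5.4
Total dependency ratio: 83.4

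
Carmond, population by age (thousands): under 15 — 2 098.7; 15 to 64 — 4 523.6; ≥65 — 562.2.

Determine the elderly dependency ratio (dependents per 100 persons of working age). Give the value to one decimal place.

Old-age dependency ratio: 12.4

Old-age dependency ratio = 562.2 / 4 523.6 × 100 = 12.4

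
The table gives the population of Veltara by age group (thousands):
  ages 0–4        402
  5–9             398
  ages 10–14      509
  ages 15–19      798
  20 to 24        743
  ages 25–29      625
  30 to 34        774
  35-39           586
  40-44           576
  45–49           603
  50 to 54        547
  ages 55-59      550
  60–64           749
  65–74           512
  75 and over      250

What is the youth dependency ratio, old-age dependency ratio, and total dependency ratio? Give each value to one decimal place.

Youth dependency ratio: 20.0
Old-age dependency ratio: 11.6
Total dependency ratio: 31.6

0–14: 402 + 398 + 509 = 1309
15–64: 798 + 743 + 625 + 774 + 586 + 576 + 603 + 547 + 550 + 749 = 6551
65+: 512 + 250 = 762
Youth dependency ratio = 1309 / 6551 × 100 = 20.0
Old-age dependency ratio = 762 / 6551 × 100 = 11.6
Total dependency ratio = (1309 + 762) / 6551 × 100 = 2071 / 6551 × 100 = 31.6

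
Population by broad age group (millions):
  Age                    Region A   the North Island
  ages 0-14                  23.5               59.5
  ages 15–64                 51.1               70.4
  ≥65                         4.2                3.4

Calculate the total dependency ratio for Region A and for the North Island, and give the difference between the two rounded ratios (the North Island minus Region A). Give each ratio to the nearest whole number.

Region A: 54
the North Island: 89
Difference: +35

Region A: (23.5 + 4.2) / 51.1 × 100 = 27.7 / 51.1 × 100 = 54
the North Island: (59.5 + 3.4) / 70.4 × 100 = 62.9 / 70.4 × 100 = 89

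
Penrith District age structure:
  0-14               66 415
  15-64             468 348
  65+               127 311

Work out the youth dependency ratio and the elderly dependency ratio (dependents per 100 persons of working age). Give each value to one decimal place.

Youth dependency ratio: 14.2
Old-age dependency ratio: 27.2

Youth dependency ratio = 66 415 / 468 348 × 100 = 14.2
Old-age dependency ratio = 127 311 / 468 348 × 100 = 27.2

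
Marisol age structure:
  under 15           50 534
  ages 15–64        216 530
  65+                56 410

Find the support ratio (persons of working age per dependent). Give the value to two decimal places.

Support ratio = 216 530 / (50 534 + 56 410) = 216 530 / 106 944 = 2.02

Support ratio: 2.02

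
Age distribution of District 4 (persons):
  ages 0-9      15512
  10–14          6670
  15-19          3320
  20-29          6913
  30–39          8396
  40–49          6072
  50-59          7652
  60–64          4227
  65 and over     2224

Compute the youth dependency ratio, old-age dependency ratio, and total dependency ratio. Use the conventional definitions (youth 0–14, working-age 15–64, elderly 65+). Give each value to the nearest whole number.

Youth dependency ratio: 61
Old-age dependency ratio: 6
Total dependency ratio: 67

0–14: 15512 + 6670 = 22182
15–64: 3320 + 6913 + 8396 + 6072 + 7652 + 4227 = 36580
65+: 2224
Youth dependency ratio = 22182 / 36580 × 100 = 61
Old-age dependency ratio = 2224 / 36580 × 100 = 6
Total dependency ratio = (22182 + 2224) / 36580 × 100 = 24406 / 36580 × 100 = 67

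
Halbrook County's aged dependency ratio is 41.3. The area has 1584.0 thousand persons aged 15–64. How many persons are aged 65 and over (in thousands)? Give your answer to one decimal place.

Aged 65 and over: 654.2

Old-age dependency ratio = elderly / working-age × 100
41.3 = E / 1584.0 × 100
⇒ 654.2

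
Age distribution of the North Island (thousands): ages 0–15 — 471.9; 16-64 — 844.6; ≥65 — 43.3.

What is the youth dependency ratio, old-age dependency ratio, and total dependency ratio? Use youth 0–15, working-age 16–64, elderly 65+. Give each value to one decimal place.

Youth dependency ratio: 55.9
Old-age dependency ratio: 5.1
Total dependency ratio: 61.0

Youth dependency ratio = 471.9 / 844.6 × 100 = 55.9
Old-age dependency ratio = 43.3 / 844.6 × 100 = 5.1
Total dependency ratio = (471.9 + 43.3) / 844.6 × 100 = 515.2 / 844.6 × 100 = 61.0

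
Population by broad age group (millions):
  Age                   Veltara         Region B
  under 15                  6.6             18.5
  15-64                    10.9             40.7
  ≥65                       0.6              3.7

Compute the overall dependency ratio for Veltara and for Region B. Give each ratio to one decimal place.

Veltara: 66.1
Region B: 54.5

Veltara: (6.6 + 0.6) / 10.9 × 100 = 7.2 / 10.9 × 100 = 66.1
Region B: (18.5 + 3.7) / 40.7 × 100 = 22.2 / 40.7 × 100 = 54.5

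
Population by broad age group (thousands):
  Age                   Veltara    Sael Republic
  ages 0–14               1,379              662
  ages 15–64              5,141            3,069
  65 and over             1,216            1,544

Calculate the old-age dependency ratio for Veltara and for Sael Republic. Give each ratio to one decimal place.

Veltara: 1,216 / 5,141 × 100 = 23.7
Sael Republic: 1,544 / 3,069 × 100 = 50.3

Veltara: 23.7
Sael Republic: 50.3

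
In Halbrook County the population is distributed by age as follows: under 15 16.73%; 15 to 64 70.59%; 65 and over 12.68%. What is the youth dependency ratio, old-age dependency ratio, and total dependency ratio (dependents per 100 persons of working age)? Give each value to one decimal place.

Youth dependency ratio: 23.7
Old-age dependency ratio: 18.0
Total dependency ratio: 41.7

Youth dependency ratio = 16.73 / 70.59 × 100 = 23.7
Old-age dependency ratio = 12.68 / 70.59 × 100 = 18.0
Total dependency ratio = (16.73 + 12.68) / 70.59 × 100 = 29.41 / 70.59 × 100 = 41.7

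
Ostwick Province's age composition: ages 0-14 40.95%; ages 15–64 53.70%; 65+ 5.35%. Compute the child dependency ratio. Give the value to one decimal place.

Youth dependency ratio: 76.3

Youth dependency ratio = 40.95 / 53.70 × 100 = 76.3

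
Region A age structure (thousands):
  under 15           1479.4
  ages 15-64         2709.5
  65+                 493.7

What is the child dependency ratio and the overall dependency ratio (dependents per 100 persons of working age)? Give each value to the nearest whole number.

Youth dependency ratio = 1479.4 / 2709.5 × 100 = 55
Total dependency ratio = (1479.4 + 493.7) / 2709.5 × 100 = 1973.1 / 2709.5 × 100 = 73

Youth dependency ratio: 55
Total dependency ratio: 73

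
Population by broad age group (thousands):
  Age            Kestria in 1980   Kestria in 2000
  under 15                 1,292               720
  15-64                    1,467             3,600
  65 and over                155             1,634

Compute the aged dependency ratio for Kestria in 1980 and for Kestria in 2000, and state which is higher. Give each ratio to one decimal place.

Kestria in 1980: 155 / 1,467 × 100 = 10.6
Kestria in 2000: 1,634 / 3,600 × 100 = 45.4

Kestria in 1980: 10.6
Kestria in 2000: 45.4
Higher: Kestria in 2000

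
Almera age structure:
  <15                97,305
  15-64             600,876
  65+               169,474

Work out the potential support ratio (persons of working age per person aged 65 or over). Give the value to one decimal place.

Potential support ratio: 3.5

Potential support ratio = 600,876 / 169,474 = 3.5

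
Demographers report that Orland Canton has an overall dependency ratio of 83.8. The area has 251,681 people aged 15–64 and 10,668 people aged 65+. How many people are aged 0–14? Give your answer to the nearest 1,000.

Total dependency ratio = (youth + elderly) / working-age × 100
83.8 = (Y + 10,668) / 251,681 × 100
⇒ 200,000

Aged 0–14: 200,000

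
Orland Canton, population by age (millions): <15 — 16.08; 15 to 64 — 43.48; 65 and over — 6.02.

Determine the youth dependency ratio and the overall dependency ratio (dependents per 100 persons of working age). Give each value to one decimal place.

Youth dependency ratio: 37.0
Total dependency ratio: 50.8

Youth dependency ratio = 16.08 / 43.48 × 100 = 37.0
Total dependency ratio = (16.08 + 6.02) / 43.48 × 100 = 22.10 / 43.48 × 100 = 50.8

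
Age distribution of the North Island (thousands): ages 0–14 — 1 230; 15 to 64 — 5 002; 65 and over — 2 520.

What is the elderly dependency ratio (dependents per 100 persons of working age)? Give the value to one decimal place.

Old-age dependency ratio: 50.4

Old-age dependency ratio = 2 520 / 5 002 × 100 = 50.4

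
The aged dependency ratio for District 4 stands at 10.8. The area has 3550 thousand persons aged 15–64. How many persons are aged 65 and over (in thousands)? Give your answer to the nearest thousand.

Old-age dependency ratio = elderly / working-age × 100
10.8 = E / 3550 × 100
⇒ 383

Aged 65 and over: 383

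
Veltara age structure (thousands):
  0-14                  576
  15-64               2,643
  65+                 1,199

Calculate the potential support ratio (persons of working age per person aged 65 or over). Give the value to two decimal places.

Potential support ratio: 2.20

Potential support ratio = 2,643 / 1,199 = 2.20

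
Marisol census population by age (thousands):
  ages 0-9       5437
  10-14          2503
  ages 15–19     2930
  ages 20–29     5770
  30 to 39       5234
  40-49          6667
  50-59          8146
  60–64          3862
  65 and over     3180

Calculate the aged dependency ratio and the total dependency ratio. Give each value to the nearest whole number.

0–14: 5437 + 2503 = 7940
15–64: 2930 + 5770 + 5234 + 6667 + 8146 + 3862 = 32609
65+: 3180
Old-age dependency ratio = 3180 / 32609 × 100 = 10
Total dependency ratio = (7940 + 3180) / 32609 × 100 = 11120 / 32609 × 100 = 34

Old-age dependency ratio: 10
Total dependency ratio: 34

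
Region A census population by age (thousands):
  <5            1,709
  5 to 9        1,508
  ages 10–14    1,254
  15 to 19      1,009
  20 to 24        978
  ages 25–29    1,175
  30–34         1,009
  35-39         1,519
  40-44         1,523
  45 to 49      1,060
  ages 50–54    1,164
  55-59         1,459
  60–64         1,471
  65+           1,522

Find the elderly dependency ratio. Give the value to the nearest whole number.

Old-age dependency ratio: 12

0–14: 1,709 + 1,508 + 1,254 = 4,471
15–64: 1,009 + 978 + 1,175 + 1,009 + 1,519 + 1,523 + 1,060 + 1,164 + 1,459 + 1,471 = 12,367
65+: 1,522
Old-age dependency ratio = 1,522 / 12,367 × 100 = 12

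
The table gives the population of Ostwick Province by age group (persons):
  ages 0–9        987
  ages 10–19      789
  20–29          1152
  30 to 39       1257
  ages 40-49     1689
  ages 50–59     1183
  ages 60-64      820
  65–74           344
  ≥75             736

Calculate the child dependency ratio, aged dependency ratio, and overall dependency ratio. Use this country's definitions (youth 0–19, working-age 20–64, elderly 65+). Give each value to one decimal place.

0–19: 987 + 789 = 1776
20–64: 1152 + 1257 + 1689 + 1183 + 820 = 6101
65+: 344 + 736 = 1080
Youth dependency ratio = 1776 / 6101 × 100 = 29.1
Old-age dependency ratio = 1080 / 6101 × 100 = 17.7
Total dependency ratio = (1776 + 1080) / 6101 × 100 = 2856 / 6101 × 100 = 46.8

Youth dependency ratio: 29.1
Old-age dependency ratio: 17.7
Total dependency ratio: 46.8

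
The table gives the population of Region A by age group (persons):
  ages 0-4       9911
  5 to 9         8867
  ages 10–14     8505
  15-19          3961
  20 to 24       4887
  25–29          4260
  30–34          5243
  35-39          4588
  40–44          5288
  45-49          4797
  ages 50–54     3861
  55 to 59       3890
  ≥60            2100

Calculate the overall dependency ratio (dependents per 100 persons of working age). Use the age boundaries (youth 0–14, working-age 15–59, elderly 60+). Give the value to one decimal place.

Total dependency ratio: 72.1

0–14: 9911 + 8867 + 8505 = 27283
15–59: 3961 + 4887 + 4260 + 5243 + 4588 + 5288 + 4797 + 3861 + 3890 = 40775
60+: 2100
Total dependency ratio = (27283 + 2100) / 40775 × 100 = 29383 / 40775 × 100 = 72.1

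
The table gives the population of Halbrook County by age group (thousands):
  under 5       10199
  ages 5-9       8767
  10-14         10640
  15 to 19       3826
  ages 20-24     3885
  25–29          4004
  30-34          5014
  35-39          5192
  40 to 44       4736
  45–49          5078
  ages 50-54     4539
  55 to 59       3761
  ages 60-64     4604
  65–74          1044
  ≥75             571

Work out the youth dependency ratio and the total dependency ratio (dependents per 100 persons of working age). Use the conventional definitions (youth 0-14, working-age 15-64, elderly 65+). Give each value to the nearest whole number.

Youth dependency ratio: 66
Total dependency ratio: 70

0–14: 10199 + 8767 + 10640 = 29606
15–64: 3826 + 3885 + 4004 + 5014 + 5192 + 4736 + 5078 + 4539 + 3761 + 4604 = 44639
65+: 1044 + 571 = 1615
Youth dependency ratio = 29606 / 44639 × 100 = 66
Total dependency ratio = (29606 + 1615) / 44639 × 100 = 31221 / 44639 × 100 = 70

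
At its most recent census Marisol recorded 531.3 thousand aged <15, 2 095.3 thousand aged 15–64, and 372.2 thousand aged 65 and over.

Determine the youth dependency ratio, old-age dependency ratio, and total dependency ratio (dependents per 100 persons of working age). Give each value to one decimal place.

Youth dependency ratio = 531.3 / 2 095.3 × 100 = 25.4
Old-age dependency ratio = 372.2 / 2 095.3 × 100 = 17.8
Total dependency ratio = (531.3 + 372.2) / 2 095.3 × 100 = 903.5 / 2 095.3 × 100 = 43.1

Youth dependency ratio: 25.4
Old-age dependency ratio: 17.8
Total dependency ratio: 43.1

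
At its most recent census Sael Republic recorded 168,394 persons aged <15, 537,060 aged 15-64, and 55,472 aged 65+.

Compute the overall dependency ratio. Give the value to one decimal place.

Total dependency ratio: 41.7

Total dependency ratio = (168,394 + 55,472) / 537,060 × 100 = 223,866 / 537,060 × 100 = 41.7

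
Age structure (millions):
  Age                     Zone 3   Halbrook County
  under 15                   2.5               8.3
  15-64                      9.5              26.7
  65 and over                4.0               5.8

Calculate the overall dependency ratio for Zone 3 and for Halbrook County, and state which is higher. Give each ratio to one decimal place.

Zone 3: 68.4
Halbrook County: 52.8
Higher: Zone 3

Zone 3: (2.5 + 4.0) / 9.5 × 100 = 6.5 / 9.5 × 100 = 68.4
Halbrook County: (8.3 + 5.8) / 26.7 × 100 = 14.1 / 26.7 × 100 = 52.8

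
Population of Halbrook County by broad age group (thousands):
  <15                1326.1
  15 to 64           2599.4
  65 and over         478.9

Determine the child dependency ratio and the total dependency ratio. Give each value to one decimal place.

Youth dependency ratio: 51.0
Total dependency ratio: 69.4

Youth dependency ratio = 1326.1 / 2599.4 × 100 = 51.0
Total dependency ratio = (1326.1 + 478.9) / 2599.4 × 100 = 1805.0 / 2599.4 × 100 = 69.4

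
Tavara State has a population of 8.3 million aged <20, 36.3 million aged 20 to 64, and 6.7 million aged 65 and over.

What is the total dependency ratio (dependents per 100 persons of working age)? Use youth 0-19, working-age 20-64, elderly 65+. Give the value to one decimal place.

Total dependency ratio = (8.3 + 6.7) / 36.3 × 100 = 15.0 / 36.3 × 100 = 41.3

Total dependency ratio: 41.3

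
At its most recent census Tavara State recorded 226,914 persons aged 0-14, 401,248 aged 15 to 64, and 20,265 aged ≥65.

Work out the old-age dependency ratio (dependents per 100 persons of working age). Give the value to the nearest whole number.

Old-age dependency ratio = 20,265 / 401,248 × 100 = 5

Old-age dependency ratio: 5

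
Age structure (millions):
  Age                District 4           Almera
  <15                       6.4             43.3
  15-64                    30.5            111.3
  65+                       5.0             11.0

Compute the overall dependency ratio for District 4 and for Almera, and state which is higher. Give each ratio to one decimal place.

District 4: 37.4
Almera: 48.8
Higher: Almera

District 4: (6.4 + 5.0) / 30.5 × 100 = 11.4 / 30.5 × 100 = 37.4
Almera: (43.3 + 11.0) / 111.3 × 100 = 54.3 / 111.3 × 100 = 48.8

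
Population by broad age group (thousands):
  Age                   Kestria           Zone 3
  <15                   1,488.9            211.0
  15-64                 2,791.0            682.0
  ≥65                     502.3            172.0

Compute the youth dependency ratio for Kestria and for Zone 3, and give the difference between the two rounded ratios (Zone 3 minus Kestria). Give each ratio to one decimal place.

Kestria: 53.3
Zone 3: 30.9
Difference: -22.4

Kestria: 1,488.9 / 2,791.0 × 100 = 53.3
Zone 3: 211.0 / 682.0 × 100 = 30.9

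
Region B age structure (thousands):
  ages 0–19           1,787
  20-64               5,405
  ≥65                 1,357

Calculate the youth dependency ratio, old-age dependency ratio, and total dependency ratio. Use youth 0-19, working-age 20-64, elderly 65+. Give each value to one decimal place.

Youth dependency ratio = 1,787 / 5,405 × 100 = 33.1
Old-age dependency ratio = 1,357 / 5,405 × 100 = 25.1
Total dependency ratio = (1,787 + 1,357) / 5,405 × 100 = 3,144 / 5,405 × 100 = 58.2

Youth dependency ratio: 33.1
Old-age dependency ratio: 25.1
Total dependency ratio: 58.2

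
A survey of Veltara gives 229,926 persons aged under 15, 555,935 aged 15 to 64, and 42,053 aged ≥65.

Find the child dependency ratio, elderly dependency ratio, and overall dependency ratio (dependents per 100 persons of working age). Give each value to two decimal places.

Youth dependency ratio: 41.36
Old-age dependency ratio: 7.56
Total dependency ratio: 48.92

Youth dependency ratio = 229,926 / 555,935 × 100 = 41.36
Old-age dependency ratio = 42,053 / 555,935 × 100 = 7.56
Total dependency ratio = (229,926 + 42,053) / 555,935 × 100 = 271,979 / 555,935 × 100 = 48.92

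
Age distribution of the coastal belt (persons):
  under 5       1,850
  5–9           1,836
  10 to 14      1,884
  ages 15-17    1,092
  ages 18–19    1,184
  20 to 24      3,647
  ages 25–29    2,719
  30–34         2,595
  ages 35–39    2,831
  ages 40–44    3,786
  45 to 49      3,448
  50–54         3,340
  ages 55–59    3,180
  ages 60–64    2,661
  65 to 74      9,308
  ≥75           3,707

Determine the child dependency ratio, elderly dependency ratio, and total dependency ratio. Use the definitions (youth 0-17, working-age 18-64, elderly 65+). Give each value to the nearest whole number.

0–17: 1,850 + 1,836 + 1,884 + 1,092 = 6,662
18–64: 1,184 + 3,647 + 2,719 + 2,595 + 2,831 + 3,786 + 3,448 + 3,340 + 3,180 + 2,661 = 29,391
65+: 9,308 + 3,707 = 13,015
Youth dependency ratio = 6,662 / 29,391 × 100 = 23
Old-age dependency ratio = 13,015 / 29,391 × 100 = 44
Total dependency ratio = (6,662 + 13,015) / 29,391 × 100 = 19,677 / 29,391 × 100 = 67

Youth dependency ratio: 23
Old-age dependency ratio: 44
Total dependency ratio: 67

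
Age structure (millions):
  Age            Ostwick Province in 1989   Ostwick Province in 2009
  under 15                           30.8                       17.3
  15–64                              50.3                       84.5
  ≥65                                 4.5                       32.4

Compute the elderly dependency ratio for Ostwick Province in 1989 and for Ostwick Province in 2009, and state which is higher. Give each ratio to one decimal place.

Ostwick Province in 1989: 4.5 / 50.3 × 100 = 8.9
Ostwick Province in 2009: 32.4 / 84.5 × 100 = 38.3

Ostwick Province in 1989: 8.9
Ostwick Province in 2009: 38.3
Higher: Ostwick Province in 2009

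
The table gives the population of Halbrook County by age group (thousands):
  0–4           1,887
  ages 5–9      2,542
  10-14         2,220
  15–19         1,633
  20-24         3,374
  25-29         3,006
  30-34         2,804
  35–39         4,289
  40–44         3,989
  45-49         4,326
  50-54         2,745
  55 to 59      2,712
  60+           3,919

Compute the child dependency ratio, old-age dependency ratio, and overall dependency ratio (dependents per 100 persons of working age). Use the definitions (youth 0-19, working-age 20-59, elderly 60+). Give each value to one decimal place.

0–19: 1,887 + 2,542 + 2,220 + 1,633 = 8,282
20–59: 3,374 + 3,006 + 2,804 + 4,289 + 3,989 + 4,326 + 2,745 + 2,712 = 27,245
60+: 3,919
Youth dependency ratio = 8,282 / 27,245 × 100 = 30.4
Old-age dependency ratio = 3,919 / 27,245 × 100 = 14.4
Total dependency ratio = (8,282 + 3,919) / 27,245 × 100 = 12,201 / 27,245 × 100 = 44.8

Youth dependency ratio: 30.4
Old-age dependency ratio: 14.4
Total dependency ratio: 44.8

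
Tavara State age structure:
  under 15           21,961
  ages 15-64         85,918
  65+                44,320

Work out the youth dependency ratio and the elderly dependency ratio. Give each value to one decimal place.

Youth dependency ratio = 21,961 / 85,918 × 100 = 25.6
Old-age dependency ratio = 44,320 / 85,918 × 100 = 51.6

Youth dependency ratio: 25.6
Old-age dependency ratio: 51.6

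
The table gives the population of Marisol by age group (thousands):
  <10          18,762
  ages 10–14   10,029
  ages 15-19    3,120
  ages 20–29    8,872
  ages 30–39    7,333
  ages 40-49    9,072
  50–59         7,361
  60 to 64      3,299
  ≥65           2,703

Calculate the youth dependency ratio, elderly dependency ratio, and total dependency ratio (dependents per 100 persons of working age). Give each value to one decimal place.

Youth dependency ratio: 73.7
Old-age dependency ratio: 6.9
Total dependency ratio: 80.6

0–14: 18,762 + 10,029 = 28,791
15–64: 3,120 + 8,872 + 7,333 + 9,072 + 7,361 + 3,299 = 39,057
65+: 2,703
Youth dependency ratio = 28,791 / 39,057 × 100 = 73.7
Old-age dependency ratio = 2,703 / 39,057 × 100 = 6.9
Total dependency ratio = (28,791 + 2,703) / 39,057 × 100 = 31,494 / 39,057 × 100 = 80.6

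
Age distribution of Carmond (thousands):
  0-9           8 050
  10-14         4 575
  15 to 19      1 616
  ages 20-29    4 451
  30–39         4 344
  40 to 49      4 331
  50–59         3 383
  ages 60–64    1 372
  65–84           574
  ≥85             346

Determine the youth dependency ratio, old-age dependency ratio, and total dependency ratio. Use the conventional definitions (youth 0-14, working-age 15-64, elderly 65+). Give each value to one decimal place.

Youth dependency ratio: 64.8
Old-age dependency ratio: 4.7
Total dependency ratio: 69.5

0–14: 8 050 + 4 575 = 12 625
15–64: 1 616 + 4 451 + 4 344 + 4 331 + 3 383 + 1 372 = 19 497
65+: 574 + 346 = 920
Youth dependency ratio = 12 625 / 19 497 × 100 = 64.8
Old-age dependency ratio = 920 / 19 497 × 100 = 4.7
Total dependency ratio = (12 625 + 920) / 19 497 × 100 = 13 545 / 19 497 × 100 = 69.5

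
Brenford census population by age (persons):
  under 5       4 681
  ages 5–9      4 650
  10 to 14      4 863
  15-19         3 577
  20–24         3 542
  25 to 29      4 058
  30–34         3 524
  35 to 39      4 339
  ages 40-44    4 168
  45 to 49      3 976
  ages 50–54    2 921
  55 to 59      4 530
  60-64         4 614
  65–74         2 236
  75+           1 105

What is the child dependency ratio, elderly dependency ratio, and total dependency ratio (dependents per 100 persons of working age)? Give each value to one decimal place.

Youth dependency ratio: 36.2
Old-age dependency ratio: 8.5
Total dependency ratio: 44.7

0–14: 4 681 + 4 650 + 4 863 = 14 194
15–64: 3 577 + 3 542 + 4 058 + 3 524 + 4 339 + 4 168 + 3 976 + 2 921 + 4 530 + 4 614 = 39 249
65+: 2 236 + 1 105 = 3 341
Youth dependency ratio = 14 194 / 39 249 × 100 = 36.2
Old-age dependency ratio = 3 341 / 39 249 × 100 = 8.5
Total dependency ratio = (14 194 + 3 341) / 39 249 × 100 = 17 535 / 39 249 × 100 = 44.7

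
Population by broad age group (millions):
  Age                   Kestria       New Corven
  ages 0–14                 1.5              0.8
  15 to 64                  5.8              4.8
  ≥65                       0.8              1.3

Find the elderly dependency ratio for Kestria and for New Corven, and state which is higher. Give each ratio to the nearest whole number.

Kestria: 0.8 / 5.8 × 100 = 14
New Corven: 1.3 / 4.8 × 100 = 27

Kestria: 14
New Corven: 27
Higher: New Corven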